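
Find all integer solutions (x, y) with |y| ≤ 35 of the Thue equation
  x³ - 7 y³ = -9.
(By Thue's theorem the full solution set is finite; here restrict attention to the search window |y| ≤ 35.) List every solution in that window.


The equation is x³ - 7y³ = -9. For fixed y, x³ = 7·y³ − 9, so a solution requires the RHS to be a perfect cube.
Strategy: iterate y from -35 to 35, compute RHS = 7·y³ − 9, and check whether it is a (positive or negative) perfect cube.
Check small values of y:
  y = 0: RHS = -9 is not a perfect cube.
  y = 1: RHS = -2 is not a perfect cube.
  y = -1: RHS = -16 is not a perfect cube.
  y = 2: RHS = 47 is not a perfect cube.
  y = -2: RHS = -65 is not a perfect cube.
  y = 3: RHS = 180 is not a perfect cube.
  y = -3: RHS = -198 is not a perfect cube.
Continuing the search up to |y| = 35 finds no solutions either.
No (x, y) in the scanned range satisfies the equation.

No integer solutions with |y| ≤ 35.


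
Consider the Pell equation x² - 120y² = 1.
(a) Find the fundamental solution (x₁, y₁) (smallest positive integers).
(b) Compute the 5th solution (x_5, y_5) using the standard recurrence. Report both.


Step 1: Find the fundamental solution (x₁, y₁) of x² - 120y² = 1.
  Expand √120 as a continued fraction. a₀ = ⌊√120⌋ = 10; iterate m_{k+1} = d_k·a_k − m_k, d_{k+1} = (120 − m_{k+1}²)/d_k, a_{k+1} = ⌊(a₀ + m_{k+1})/d_{k+1}⌋ (starting m₀ = 0, d₀ = 1), with convergents p_k = a_k·p_{k-1} + p_{k-2}, q_k = a_k·q_{k-1} + q_{k-2} (p₋₁ = 1, q₋₁ = 0):
  k = 0: a₀ = 10; p₀/q₀ = 10/1; p₀² − 120·q₀² = 100 − 120 = -20.
  k = 1: m = 10, d = 20, a = ⌊(10 + 10)/20⌋ = 1; p/q = (1·10 + 1)/(1·1 + 0) = 11/1; p² − 120·q² = 121 − 120 = 1.
  The first convergent with p² − 120·q² = 1 gives the fundamental solution (x₁, y₁) = (11, 1).
Step 2: Apply the recurrence (x_{n+1}, y_{n+1}) = (x₁x_n + 120y₁y_n, x₁y_n + y₁x_n) repeatedly.
  From (x_1, y_1) = (11, 1): x_2 = 11·11 + 120·1·1 = 241; y_2 = 11·1 + 1·11 = 22.
  From (x_2, y_2) = (241, 22): x_3 = 11·241 + 120·1·22 = 5291; y_3 = 11·22 + 1·241 = 483.
  From (x_3, y_3) = (5291, 483): x_4 = 11·5291 + 120·1·483 = 116161; y_4 = 11·483 + 1·5291 = 10604.
  From (x_4, y_4) = (116161, 10604): x_5 = 11·116161 + 120·1·10604 = 2550251; y_5 = 11·10604 + 1·116161 = 232805.
Step 3: Verify x_5² - 120·y_5² = 6503780163001 - 6503780163000 = 1 (should be 1). ✓

(x_1, y_1) = (11, 1); (x_5, y_5) = (2550251, 232805).


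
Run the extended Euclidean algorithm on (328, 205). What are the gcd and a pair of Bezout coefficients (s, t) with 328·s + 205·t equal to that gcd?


Euclidean algorithm on (328, 205) — divide until remainder is 0:
  328 = 1 · 205 + 123
  205 = 1 · 123 + 82
  123 = 1 · 82 + 41
  82 = 2 · 41 + 0
gcd(328, 205) = 41.
Track Bezout coefficients alongside the remainders: start with r₀ = 328 = a·1 + b·0 (s = 1, t = 0) and r₁ = 205 = a·0 + b·1 (s = 0, t = 1); each new remainder r_{k+1} = r_{k-1} − q_k·r_k inherits s_{k+1} = s_{k-1} − q_k·s_k, t_{k+1} = t_{k-1} − q_k·t_k, so r_k = a·s_k + b·t_k at every step:
  q = 1: r = 123, s = 1 − 1·0 = 1, t = 0 − 1·1 = -1  (check: 328·1 + 205·(-1) = 123)
  q = 1: r = 82, s = 0 − 1·1 = -1, t = 1 − 1·(-1) = 2  (check: 328·(-1) + 205·2 = 82)
  q = 1: r = 41, s = 1 − 1·(-1) = 2, t = -1 − 1·2 = -3  (check: 328·2 + 205·(-3) = 41)
The row with r = 41 (the gcd) gives the Bezout coefficients s = 2, t = -3.
Result: 328 · (2) + 205 · (-3) = 41.

gcd(328, 205) = 41; s = 2, t = -3 (check: 328·2 + 205·(-3) = 41).


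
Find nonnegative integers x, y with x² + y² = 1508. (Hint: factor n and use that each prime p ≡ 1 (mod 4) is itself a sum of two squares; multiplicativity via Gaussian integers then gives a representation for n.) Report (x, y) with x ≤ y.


Step 1: Factor n = 1508 = 2^2 · 13 · 29.
Step 2: Check the mod-4 condition on each prime factor: 2 = 2 (special); 13 ≡ 1 (mod 4), exponent 1; 29 ≡ 1 (mod 4), exponent 1.
All primes ≡ 3 (mod 4) appear to even exponent (or don't appear), so by the two-squares theorem n IS expressible as a sum of two squares.
Step 3: Build a representation. Group n = k² · m with k = 2 and m = 13 · 29 = 377 (a product of primes ≡ 1 (mod 4)); a representation of m scales to one of n via (k·x)² + (k·y)² = k²(x² + y²). Each prime p ≡ 1 (mod 4) is itself a sum of two squares; find a² by testing p − a² for a perfect square:
  13: 13 − 1² = 12, 13 − 2² = 9 = 3² ⇒ 13 = 2² + 3².
  29: 29 − 1² = 28, 29 − 2² = 25 = 5² ⇒ 29 = 2² + 5².
  Combine using the Brahmagupta–Fibonacci identity (a² + b²)(c² + d²) = (ac − bd)² + (ad + bc)² = (ac + bd)² + (ad − bc)²:
  13 · 29 = 377: from (2² + 3²)(2² + 5²), take (2·2 − 3·5, 2·5 + 3·2) = (4 − 15, 10 + 6) = (-11, 16); dropping signs (only squares matter) gives (11, 16); check 11² + 16² = 121 + 256 = 377 ✓.
  Scale by k = 2: (2·11, 2·16) = (22, 32).
Step 4: Order so x ≤ y and verify: 22² + 32² = 484 + 1024 = 1508 = n. ✓

n = 1508 = 22² + 32² (one valid representation with x ≤ y).


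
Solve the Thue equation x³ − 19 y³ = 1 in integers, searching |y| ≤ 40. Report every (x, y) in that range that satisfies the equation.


The equation is x³ - 19y³ = 1. For fixed y, x³ = 19·y³ + 1, so a solution requires the RHS to be a perfect cube.
Strategy: iterate y from -40 to 40, compute RHS = 19·y³ + 1, and check whether it is a (positive or negative) perfect cube.
Check small values of y:
  y = 0: RHS = 1 = (1)³ ⇒ x = 1 works.
  y = 1: RHS = 20 is not a perfect cube.
  y = -1: RHS = -18 is not a perfect cube.
  y = 2: RHS = 153 is not a perfect cube.
  y = -2: RHS = -151 is not a perfect cube.
  y = 3: RHS = 514 is not a perfect cube.
  y = -3: RHS = -512 = (-8)³ ⇒ x = -8 works.
Continuing the search up to |y| = 40 finds no further solutions beyond those listed.
Collected solutions: (1, 0), (-8, -3).

Solutions (with |y| ≤ 40): (1, 0), (-8, -3).


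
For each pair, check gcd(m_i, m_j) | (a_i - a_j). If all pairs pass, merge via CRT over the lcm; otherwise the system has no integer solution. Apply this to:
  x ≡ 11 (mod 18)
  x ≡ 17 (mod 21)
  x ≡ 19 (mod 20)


Moduli 18, 21, 20 are not pairwise coprime, so CRT works modulo lcm(m_i) when all pairwise compatibility conditions hold.
Pairwise compatibility: gcd(m_i, m_j) must divide a_i - a_j for every pair.
Merge one congruence at a time:
  Start: x ≡ 11 (mod 18).
  Combine with x ≡ 17 (mod 21): gcd(18, 21) = 3; 17 - 11 = 6, which IS divisible by 3, so compatible.
    Write x = 11 + 18·t and substitute into x ≡ 17 (mod 21): 18·t ≡ 17 − 11 = 6 (mod 21).
    Divide the congruence (and modulus) by g = 3: 6·t ≡ 2 (mod 7).
    The inverse of 6 mod 7 is 6 (since 6·6 = 36 = 5·7 + 1), so t ≡ 6·2 = 12 ≡ 5 (mod 7).
    Then x = 11 + 18·5 = 101, valid modulo lcm(18, 21) = 126: x ≡ 101 (mod 126).
  Combine with x ≡ 19 (mod 20): gcd(126, 20) = 2; 19 - 101 = -82, which IS divisible by 2, so compatible.
    Write x = 101 + 126·t and substitute into x ≡ 19 (mod 20): 126·t ≡ 19 − 101 = -82 (mod 20).
    Divide the congruence (and modulus) by g = 2: 63·t ≡ -41 (mod 10).
    Reduce coefficients mod 10: 3·t ≡ 9 (mod 10).
    The inverse of 3 mod 10 is 7 (since 3·7 = 21 = 2·10 + 1), so t ≡ 7·9 = 63 ≡ 3 (mod 10).
    Then x = 101 + 126·3 = 479, valid modulo lcm(126, 20) = 1260: x ≡ 479 (mod 1260).
Verify: 479 mod 18 = 11, 479 mod 21 = 17, 479 mod 20 = 19.

x ≡ 479 (mod 1260).


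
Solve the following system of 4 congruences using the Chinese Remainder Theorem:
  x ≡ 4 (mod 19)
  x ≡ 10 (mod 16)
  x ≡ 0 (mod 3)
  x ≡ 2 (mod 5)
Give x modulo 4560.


Product of moduli M = 19 · 16 · 3 · 5 = 4560.
Merge one congruence at a time:
  Start: x ≡ 4 (mod 19).
  Combine with x ≡ 10 (mod 16); new modulus lcm = 304.
    Write x = 4 + 19·t and substitute into x ≡ 10 (mod 16): 19·t ≡ 10 − 4 = 6 (mod 16).
    Reduce coefficients mod 16: 3·t ≡ 6 (mod 16).
    The inverse of 3 mod 16 is 11 (since 3·11 = 33 = 2·16 + 1), so t ≡ 11·6 = 66 ≡ 2 (mod 16).
    Then x = 4 + 19·2 = 42, valid modulo lcm(19, 16) = 304: x ≡ 42 (mod 304).
  Combine with x ≡ 0 (mod 3); new modulus lcm = 912.
    Write x = 42 + 304·t and substitute into x ≡ 0 (mod 3): 304·t ≡ 0 − 42 = -42 (mod 3).
    Reduce coefficients mod 3: 1·t ≡ 0 (mod 3).
    So t ≡ 0 (mod 3).
    Then x = 42 + 304·0 = 42, valid modulo lcm(304, 3) = 912: x ≡ 42 (mod 912).
  Combine with x ≡ 2 (mod 5); new modulus lcm = 4560.
    Write x = 42 + 912·t and substitute into x ≡ 2 (mod 5): 912·t ≡ 2 − 42 = -40 (mod 5).
    Reduce coefficients mod 5: 2·t ≡ 0 (mod 5).
    The inverse of 2 mod 5 is 3 (since 2·3 = 6 = 1·5 + 1), so t ≡ 3·0 = 0 ≡ 0 (mod 5).
    Then x = 42 + 912·0 = 42, valid modulo lcm(912, 5) = 4560: x ≡ 42 (mod 4560).
Verify against each original: 42 mod 19 = 4, 42 mod 16 = 10, 42 mod 3 = 0, 42 mod 5 = 2.

x ≡ 42 (mod 4560).


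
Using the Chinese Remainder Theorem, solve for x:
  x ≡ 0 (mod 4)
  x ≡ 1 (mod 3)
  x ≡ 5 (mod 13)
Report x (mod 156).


Moduli 4, 3, 13 are pairwise coprime; by CRT there is a unique solution modulo M = 4 · 3 · 13 = 156.
Solve pairwise, accumulating the modulus:
  Start with x ≡ 0 (mod 4).
  Combine with x ≡ 1 (mod 3): since gcd(4, 3) = 1, we get a unique residue mod 12.
    Write x = 0 + 4·t and substitute into x ≡ 1 (mod 3): 4·t ≡ 1 − 0 = 1 (mod 3).
    Reduce coefficients mod 3: 1·t ≡ 1 (mod 3).
    So t ≡ 1 (mod 3).
    Then x = 0 + 4·1 = 4, valid modulo lcm(4, 3) = 12: x ≡ 4 (mod 12).
  Combine with x ≡ 5 (mod 13): since gcd(12, 13) = 1, we get a unique residue mod 156.
    Write x = 4 + 12·t and substitute into x ≡ 5 (mod 13): 12·t ≡ 5 − 4 = 1 (mod 13).
    The inverse of 12 mod 13 is 12 (since 12·12 = 144 = 11·13 + 1), so t ≡ 12·1 = 12 ≡ 12 (mod 13).
    Then x = 4 + 12·12 = 148, valid modulo lcm(12, 13) = 156: x ≡ 148 (mod 156).
Verify: 148 mod 4 = 0 ✓, 148 mod 3 = 1 ✓, 148 mod 13 = 5 ✓.

x ≡ 148 (mod 156).


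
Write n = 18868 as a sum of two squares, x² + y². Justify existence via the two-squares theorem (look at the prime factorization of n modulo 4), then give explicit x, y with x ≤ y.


Step 1: Factor n = 18868 = 2^2 · 53 · 89.
Step 2: Check the mod-4 condition on each prime factor: 2 = 2 (special); 53 ≡ 1 (mod 4), exponent 1; 89 ≡ 1 (mod 4), exponent 1.
All primes ≡ 3 (mod 4) appear to even exponent (or don't appear), so by the two-squares theorem n IS expressible as a sum of two squares.
Step 3: Build a representation. Group n = k² · m with k = 2 and m = 53 · 89 = 4717 (a product of primes ≡ 1 (mod 4)); a representation of m scales to one of n via (k·x)² + (k·y)² = k²(x² + y²). Each prime p ≡ 1 (mod 4) is itself a sum of two squares; find a² by testing p − a² for a perfect square:
  53: 53 − 1² = 52, 53 − 2² = 49 = 7² ⇒ 53 = 2² + 7².
  89: 89 − 1² = 88, 89 − 2² = 85, 89 − 3² = 80, 89 − 4² = 73, 89 − 5² = 64 = 8² ⇒ 89 = 5² + 8².
  Combine using the Brahmagupta–Fibonacci identity (a² + b²)(c² + d²) = (ac − bd)² + (ad + bc)² = (ac + bd)² + (ad − bc)²:
  53 · 89 = 4717: from (2² + 7²)(5² + 8²), take (2·5 − 7·8, 2·8 + 7·5) = (10 − 56, 16 + 35) = (-46, 51); dropping signs (only squares matter) gives (46, 51); check 46² + 51² = 2116 + 2601 = 4717 ✓.
  Scale by k = 2: (2·46, 2·51) = (92, 102).
Step 4: Order so x ≤ y and verify: 92² + 102² = 8464 + 10404 = 18868 = n. ✓

n = 18868 = 92² + 102² (one valid representation with x ≤ y).


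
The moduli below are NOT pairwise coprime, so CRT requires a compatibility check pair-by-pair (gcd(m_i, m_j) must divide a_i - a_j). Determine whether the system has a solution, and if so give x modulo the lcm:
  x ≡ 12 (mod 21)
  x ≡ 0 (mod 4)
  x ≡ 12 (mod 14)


Moduli 21, 4, 14 are not pairwise coprime, so CRT works modulo lcm(m_i) when all pairwise compatibility conditions hold.
Pairwise compatibility: gcd(m_i, m_j) must divide a_i - a_j for every pair.
Merge one congruence at a time:
  Start: x ≡ 12 (mod 21).
  Combine with x ≡ 0 (mod 4): gcd(21, 4) = 1; 0 - 12 = -12, which IS divisible by 1, so compatible.
    Write x = 12 + 21·t and substitute into x ≡ 0 (mod 4): 21·t ≡ 0 − 12 = -12 (mod 4).
    Reduce coefficients mod 4: 1·t ≡ 0 (mod 4).
    So t ≡ 0 (mod 4).
    Then x = 12 + 21·0 = 12, valid modulo lcm(21, 4) = 84: x ≡ 12 (mod 84).
  Combine with x ≡ 12 (mod 14): gcd(84, 14) = 14; 12 - 12 = 0, which IS divisible by 14, so compatible.
    Write x = 12 + 84·t and substitute into x ≡ 12 (mod 14): 84·t ≡ 12 − 12 = 0 (mod 14).
    Divide the congruence (and modulus) by g = 14: 6·t ≡ 0 (mod 1).
    Modulo 1 every t works; take t = 0.
    Then x = 12 + 84·0 = 12, valid modulo lcm(84, 14) = 84: x ≡ 12 (mod 84).
Verify: 12 mod 21 = 12, 12 mod 4 = 0, 12 mod 14 = 12.

x ≡ 12 (mod 84).


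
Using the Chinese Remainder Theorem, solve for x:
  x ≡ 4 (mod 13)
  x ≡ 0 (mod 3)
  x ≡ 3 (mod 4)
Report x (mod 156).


Moduli 13, 3, 4 are pairwise coprime; by CRT there is a unique solution modulo M = 13 · 3 · 4 = 156.
Solve pairwise, accumulating the modulus:
  Start with x ≡ 4 (mod 13).
  Combine with x ≡ 0 (mod 3): since gcd(13, 3) = 1, we get a unique residue mod 39.
    Write x = 4 + 13·t and substitute into x ≡ 0 (mod 3): 13·t ≡ 0 − 4 = -4 (mod 3).
    Reduce coefficients mod 3: 1·t ≡ 2 (mod 3).
    So t ≡ 2 (mod 3).
    Then x = 4 + 13·2 = 30, valid modulo lcm(13, 3) = 39: x ≡ 30 (mod 39).
  Combine with x ≡ 3 (mod 4): since gcd(39, 4) = 1, we get a unique residue mod 156.
    Write x = 30 + 39·t and substitute into x ≡ 3 (mod 4): 39·t ≡ 3 − 30 = -27 (mod 4).
    Reduce coefficients mod 4: 3·t ≡ 1 (mod 4).
    The inverse of 3 mod 4 is 3 (since 3·3 = 9 = 2·4 + 1), so t ≡ 3·1 = 3 ≡ 3 (mod 4).
    Then x = 30 + 39·3 = 147, valid modulo lcm(39, 4) = 156: x ≡ 147 (mod 156).
Verify: 147 mod 13 = 4 ✓, 147 mod 3 = 0 ✓, 147 mod 4 = 3 ✓.

x ≡ 147 (mod 156).


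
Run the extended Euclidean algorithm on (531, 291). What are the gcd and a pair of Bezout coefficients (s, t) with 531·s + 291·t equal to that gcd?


Euclidean algorithm on (531, 291) — divide until remainder is 0:
  531 = 1 · 291 + 240
  291 = 1 · 240 + 51
  240 = 4 · 51 + 36
  51 = 1 · 36 + 15
  36 = 2 · 15 + 6
  15 = 2 · 6 + 3
  6 = 2 · 3 + 0
gcd(531, 291) = 3.
Track Bezout coefficients alongside the remainders: start with r₀ = 531 = a·1 + b·0 (s = 1, t = 0) and r₁ = 291 = a·0 + b·1 (s = 0, t = 1); each new remainder r_{k+1} = r_{k-1} − q_k·r_k inherits s_{k+1} = s_{k-1} − q_k·s_k, t_{k+1} = t_{k-1} − q_k·t_k, so r_k = a·s_k + b·t_k at every step:
  q = 1: r = 240, s = 1 − 1·0 = 1, t = 0 − 1·1 = -1  (check: 531·1 + 291·(-1) = 240)
  q = 1: r = 51, s = 0 − 1·1 = -1, t = 1 − 1·(-1) = 2  (check: 531·(-1) + 291·2 = 51)
  q = 4: r = 36, s = 1 − 4·(-1) = 5, t = -1 − 4·2 = -9  (check: 531·5 + 291·(-9) = 36)
  q = 1: r = 15, s = -1 − 1·5 = -6, t = 2 − 1·(-9) = 11  (check: 531·(-6) + 291·11 = 15)
  q = 2: r = 6, s = 5 − 2·(-6) = 17, t = -9 − 2·11 = -31  (check: 531·17 + 291·(-31) = 6)
  q = 2: r = 3, s = -6 − 2·17 = -40, t = 11 − 2·(-31) = 73  (check: 531·(-40) + 291·73 = 3)
The row with r = 3 (the gcd) gives the Bezout coefficients s = -40, t = 73.
Result: 531 · (-40) + 291 · (73) = 3.

gcd(531, 291) = 3; s = -40, t = 73 (check: 531·(-40) + 291·73 = 3).


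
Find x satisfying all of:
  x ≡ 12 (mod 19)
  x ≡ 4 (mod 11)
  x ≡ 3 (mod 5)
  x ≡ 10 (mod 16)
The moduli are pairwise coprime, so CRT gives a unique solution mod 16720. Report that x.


Product of moduli M = 19 · 11 · 5 · 16 = 16720.
Merge one congruence at a time:
  Start: x ≡ 12 (mod 19).
  Combine with x ≡ 4 (mod 11); new modulus lcm = 209.
    Write x = 12 + 19·t and substitute into x ≡ 4 (mod 11): 19·t ≡ 4 − 12 = -8 (mod 11).
    Reduce coefficients mod 11: 8·t ≡ 3 (mod 11).
    The inverse of 8 mod 11 is 7 (since 8·7 = 56 = 5·11 + 1), so t ≡ 7·3 = 21 ≡ 10 (mod 11).
    Then x = 12 + 19·10 = 202, valid modulo lcm(19, 11) = 209: x ≡ 202 (mod 209).
  Combine with x ≡ 3 (mod 5); new modulus lcm = 1045.
    Write x = 202 + 209·t and substitute into x ≡ 3 (mod 5): 209·t ≡ 3 − 202 = -199 (mod 5).
    Reduce coefficients mod 5: 4·t ≡ 1 (mod 5).
    The inverse of 4 mod 5 is 4 (since 4·4 = 16 = 3·5 + 1), so t ≡ 4·1 = 4 ≡ 4 (mod 5).
    Then x = 202 + 209·4 = 1038, valid modulo lcm(209, 5) = 1045: x ≡ 1038 (mod 1045).
  Combine with x ≡ 10 (mod 16); new modulus lcm = 16720.
    Write x = 1038 + 1045·t and substitute into x ≡ 10 (mod 16): 1045·t ≡ 10 − 1038 = -1028 (mod 16).
    Reduce coefficients mod 16: 5·t ≡ 12 (mod 16).
    The inverse of 5 mod 16 is 13 (since 5·13 = 65 = 4·16 + 1), so t ≡ 13·12 = 156 ≡ 12 (mod 16).
    Then x = 1038 + 1045·12 = 13578, valid modulo lcm(1045, 16) = 16720: x ≡ 13578 (mod 16720).
Verify against each original: 13578 mod 19 = 12, 13578 mod 11 = 4, 13578 mod 5 = 3, 13578 mod 16 = 10.

x ≡ 13578 (mod 16720).


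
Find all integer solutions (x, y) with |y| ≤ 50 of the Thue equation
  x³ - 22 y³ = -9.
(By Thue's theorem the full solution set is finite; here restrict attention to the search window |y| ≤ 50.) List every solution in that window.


The equation is x³ - 22y³ = -9. For fixed y, x³ = 22·y³ − 9, so a solution requires the RHS to be a perfect cube.
Strategy: iterate y from -50 to 50, compute RHS = 22·y³ − 9, and check whether it is a (positive or negative) perfect cube.
Check small values of y:
  y = 0: RHS = -9 is not a perfect cube.
  y = 1: RHS = 13 is not a perfect cube.
  y = -1: RHS = -31 is not a perfect cube.
  y = 2: RHS = 167 is not a perfect cube.
  y = -2: RHS = -185 is not a perfect cube.
  y = 3: RHS = 585 is not a perfect cube.
  y = -3: RHS = -603 is not a perfect cube.
Continuing the search up to |y| = 50 finds no solutions either.
No (x, y) in the scanned range satisfies the equation.

No integer solutions with |y| ≤ 50.


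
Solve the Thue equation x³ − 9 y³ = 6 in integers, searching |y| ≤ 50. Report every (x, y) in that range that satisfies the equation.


The equation is x³ - 9y³ = 6. For fixed y, x³ = 9·y³ + 6, so a solution requires the RHS to be a perfect cube.
Strategy: iterate y from -50 to 50, compute RHS = 9·y³ + 6, and check whether it is a (positive or negative) perfect cube.
Check small values of y:
  y = 0: RHS = 6 is not a perfect cube.
  y = 1: RHS = 15 is not a perfect cube.
  y = -1: RHS = -3 is not a perfect cube.
  y = 2: RHS = 78 is not a perfect cube.
  y = -2: RHS = -66 is not a perfect cube.
  y = 3: RHS = 249 is not a perfect cube.
  y = -3: RHS = -237 is not a perfect cube.
Continuing the search up to |y| = 50 finds no solutions either.
No (x, y) in the scanned range satisfies the equation.

No integer solutions with |y| ≤ 50.


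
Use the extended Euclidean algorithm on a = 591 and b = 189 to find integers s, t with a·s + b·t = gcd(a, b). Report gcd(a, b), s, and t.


Euclidean algorithm on (591, 189) — divide until remainder is 0:
  591 = 3 · 189 + 24
  189 = 7 · 24 + 21
  24 = 1 · 21 + 3
  21 = 7 · 3 + 0
gcd(591, 189) = 3.
Track Bezout coefficients alongside the remainders: start with r₀ = 591 = a·1 + b·0 (s = 1, t = 0) and r₁ = 189 = a·0 + b·1 (s = 0, t = 1); each new remainder r_{k+1} = r_{k-1} − q_k·r_k inherits s_{k+1} = s_{k-1} − q_k·s_k, t_{k+1} = t_{k-1} − q_k·t_k, so r_k = a·s_k + b·t_k at every step:
  q = 3: r = 24, s = 1 − 3·0 = 1, t = 0 − 3·1 = -3  (check: 591·1 + 189·(-3) = 24)
  q = 7: r = 21, s = 0 − 7·1 = -7, t = 1 − 7·(-3) = 22  (check: 591·(-7) + 189·22 = 21)
  q = 1: r = 3, s = 1 − 1·(-7) = 8, t = -3 − 1·22 = -25  (check: 591·8 + 189·(-25) = 3)
The row with r = 3 (the gcd) gives the Bezout coefficients s = 8, t = -25.
Result: 591 · (8) + 189 · (-25) = 3.

gcd(591, 189) = 3; s = 8, t = -25 (check: 591·8 + 189·(-25) = 3).


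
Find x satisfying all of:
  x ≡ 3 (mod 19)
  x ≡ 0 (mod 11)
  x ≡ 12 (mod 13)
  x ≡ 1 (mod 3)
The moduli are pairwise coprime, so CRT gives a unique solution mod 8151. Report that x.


Product of moduli M = 19 · 11 · 13 · 3 = 8151.
Merge one congruence at a time:
  Start: x ≡ 3 (mod 19).
  Combine with x ≡ 0 (mod 11); new modulus lcm = 209.
    Write x = 3 + 19·t and substitute into x ≡ 0 (mod 11): 19·t ≡ 0 − 3 = -3 (mod 11).
    Reduce coefficients mod 11: 8·t ≡ 8 (mod 11).
    The inverse of 8 mod 11 is 7 (since 8·7 = 56 = 5·11 + 1), so t ≡ 7·8 = 56 ≡ 1 (mod 11).
    Then x = 3 + 19·1 = 22, valid modulo lcm(19, 11) = 209: x ≡ 22 (mod 209).
  Combine with x ≡ 12 (mod 13); new modulus lcm = 2717.
    Write x = 22 + 209·t and substitute into x ≡ 12 (mod 13): 209·t ≡ 12 − 22 = -10 (mod 13).
    Reduce coefficients mod 13: 1·t ≡ 3 (mod 13).
    So t ≡ 3 (mod 13).
    Then x = 22 + 209·3 = 649, valid modulo lcm(209, 13) = 2717: x ≡ 649 (mod 2717).
  Combine with x ≡ 1 (mod 3); new modulus lcm = 8151.
    Write x = 649 + 2717·t and substitute into x ≡ 1 (mod 3): 2717·t ≡ 1 − 649 = -648 (mod 3).
    Reduce coefficients mod 3: 2·t ≡ 0 (mod 3).
    The inverse of 2 mod 3 is 2 (since 2·2 = 4 = 1·3 + 1), so t ≡ 2·0 = 0 ≡ 0 (mod 3).
    Then x = 649 + 2717·0 = 649, valid modulo lcm(2717, 3) = 8151: x ≡ 649 (mod 8151).
Verify against each original: 649 mod 19 = 3, 649 mod 11 = 0, 649 mod 13 = 12, 649 mod 3 = 1.

x ≡ 649 (mod 8151).


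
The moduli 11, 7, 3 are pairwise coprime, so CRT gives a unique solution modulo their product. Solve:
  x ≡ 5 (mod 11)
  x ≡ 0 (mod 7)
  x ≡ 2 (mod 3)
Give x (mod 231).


Moduli 11, 7, 3 are pairwise coprime; by CRT there is a unique solution modulo M = 11 · 7 · 3 = 231.
Solve pairwise, accumulating the modulus:
  Start with x ≡ 5 (mod 11).
  Combine with x ≡ 0 (mod 7): since gcd(11, 7) = 1, we get a unique residue mod 77.
    Write x = 5 + 11·t and substitute into x ≡ 0 (mod 7): 11·t ≡ 0 − 5 = -5 (mod 7).
    Reduce coefficients mod 7: 4·t ≡ 2 (mod 7).
    The inverse of 4 mod 7 is 2 (since 4·2 = 8 = 1·7 + 1), so t ≡ 2·2 = 4 ≡ 4 (mod 7).
    Then x = 5 + 11·4 = 49, valid modulo lcm(11, 7) = 77: x ≡ 49 (mod 77).
  Combine with x ≡ 2 (mod 3): since gcd(77, 3) = 1, we get a unique residue mod 231.
    Write x = 49 + 77·t and substitute into x ≡ 2 (mod 3): 77·t ≡ 2 − 49 = -47 (mod 3).
    Reduce coefficients mod 3: 2·t ≡ 1 (mod 3).
    The inverse of 2 mod 3 is 2 (since 2·2 = 4 = 1·3 + 1), so t ≡ 2·1 = 2 ≡ 2 (mod 3).
    Then x = 49 + 77·2 = 203, valid modulo lcm(77, 3) = 231: x ≡ 203 (mod 231).
Verify: 203 mod 11 = 5 ✓, 203 mod 7 = 0 ✓, 203 mod 3 = 2 ✓.

x ≡ 203 (mod 231).


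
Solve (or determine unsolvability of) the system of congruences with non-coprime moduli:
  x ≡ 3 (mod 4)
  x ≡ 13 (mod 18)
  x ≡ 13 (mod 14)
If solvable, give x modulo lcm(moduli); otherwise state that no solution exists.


Moduli 4, 18, 14 are not pairwise coprime, so CRT works modulo lcm(m_i) when all pairwise compatibility conditions hold.
Pairwise compatibility: gcd(m_i, m_j) must divide a_i - a_j for every pair.
Merge one congruence at a time:
  Start: x ≡ 3 (mod 4).
  Combine with x ≡ 13 (mod 18): gcd(4, 18) = 2; 13 - 3 = 10, which IS divisible by 2, so compatible.
    Write x = 3 + 4·t and substitute into x ≡ 13 (mod 18): 4·t ≡ 13 − 3 = 10 (mod 18).
    Divide the congruence (and modulus) by g = 2: 2·t ≡ 5 (mod 9).
    The inverse of 2 mod 9 is 5 (since 2·5 = 10 = 1·9 + 1), so t ≡ 5·5 = 25 ≡ 7 (mod 9).
    Then x = 3 + 4·7 = 31, valid modulo lcm(4, 18) = 36: x ≡ 31 (mod 36).
  Combine with x ≡ 13 (mod 14): gcd(36, 14) = 2; 13 - 31 = -18, which IS divisible by 2, so compatible.
    Write x = 31 + 36·t and substitute into x ≡ 13 (mod 14): 36·t ≡ 13 − 31 = -18 (mod 14).
    Divide the congruence (and modulus) by g = 2: 18·t ≡ -9 (mod 7).
    Reduce coefficients mod 7: 4·t ≡ 5 (mod 7).
    The inverse of 4 mod 7 is 2 (since 4·2 = 8 = 1·7 + 1), so t ≡ 2·5 = 10 ≡ 3 (mod 7).
    Then x = 31 + 36·3 = 139, valid modulo lcm(36, 14) = 252: x ≡ 139 (mod 252).
Verify: 139 mod 4 = 3, 139 mod 18 = 13, 139 mod 14 = 13.

x ≡ 139 (mod 252).


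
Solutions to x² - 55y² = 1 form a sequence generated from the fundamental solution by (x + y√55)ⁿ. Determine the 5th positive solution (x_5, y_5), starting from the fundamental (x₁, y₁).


Step 1: Find the fundamental solution (x₁, y₁) of x² - 55y² = 1.
  Expand √55 as a continued fraction. a₀ = ⌊√55⌋ = 7; iterate m_{k+1} = d_k·a_k − m_k, d_{k+1} = (55 − m_{k+1}²)/d_k, a_{k+1} = ⌊(a₀ + m_{k+1})/d_{k+1}⌋ (starting m₀ = 0, d₀ = 1), with convergents p_k = a_k·p_{k-1} + p_{k-2}, q_k = a_k·q_{k-1} + q_{k-2} (p₋₁ = 1, q₋₁ = 0):
  k = 0: a₀ = 7; p₀/q₀ = 7/1; p₀² − 55·q₀² = 49 − 55 = -6.
  k = 1: m = 7, d = 6, a = ⌊(7 + 7)/6⌋ = 2; p/q = (2·7 + 1)/(2·1 + 0) = 15/2; p² − 55·q² = 225 − 220 = 5.
  k = 2: m = 5, d = 5, a = ⌊(7 + 5)/5⌋ = 2; p/q = (2·15 + 7)/(2·2 + 1) = 37/5; p² − 55·q² = 1369 − 1375 = -6.
  k = 3: m = 5, d = 6, a = ⌊(7 + 5)/6⌋ = 2; p/q = (2·37 + 15)/(2·5 + 2) = 89/12; p² − 55·q² = 7921 − 7920 = 1.
  The first convergent with p² − 55·q² = 1 gives the fundamental solution (x₁, y₁) = (89, 12).
Step 2: Apply the recurrence (x_{n+1}, y_{n+1}) = (x₁x_n + 55y₁y_n, x₁y_n + y₁x_n) repeatedly.
  From (x_1, y_1) = (89, 12): x_2 = 89·89 + 55·12·12 = 15841; y_2 = 89·12 + 12·89 = 2136.
  From (x_2, y_2) = (15841, 2136): x_3 = 89·15841 + 55·12·2136 = 2819609; y_3 = 89·2136 + 12·15841 = 380196.
  From (x_3, y_3) = (2819609, 380196): x_4 = 89·2819609 + 55·12·380196 = 501874561; y_4 = 89·380196 + 12·2819609 = 67672752.
  From (x_4, y_4) = (501874561, 67672752): x_5 = 89·501874561 + 55·12·67672752 = 89330852249; y_5 = 89·67672752 + 12·501874561 = 12045369660.
Step 3: Verify x_5² - 55·y_5² = 7980001163532668358001 - 7980001163532668358000 = 1 (should be 1). ✓

(x_1, y_1) = (89, 12); (x_5, y_5) = (89330852249, 12045369660).


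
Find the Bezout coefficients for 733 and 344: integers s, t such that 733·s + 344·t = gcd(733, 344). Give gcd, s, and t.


Euclidean algorithm on (733, 344) — divide until remainder is 0:
  733 = 2 · 344 + 45
  344 = 7 · 45 + 29
  45 = 1 · 29 + 16
  29 = 1 · 16 + 13
  16 = 1 · 13 + 3
  13 = 4 · 3 + 1
  3 = 3 · 1 + 0
gcd(733, 344) = 1.
Track Bezout coefficients alongside the remainders: start with r₀ = 733 = a·1 + b·0 (s = 1, t = 0) and r₁ = 344 = a·0 + b·1 (s = 0, t = 1); each new remainder r_{k+1} = r_{k-1} − q_k·r_k inherits s_{k+1} = s_{k-1} − q_k·s_k, t_{k+1} = t_{k-1} − q_k·t_k, so r_k = a·s_k + b·t_k at every step:
  q = 2: r = 45, s = 1 − 2·0 = 1, t = 0 − 2·1 = -2  (check: 733·1 + 344·(-2) = 45)
  q = 7: r = 29, s = 0 − 7·1 = -7, t = 1 − 7·(-2) = 15  (check: 733·(-7) + 344·15 = 29)
  q = 1: r = 16, s = 1 − 1·(-7) = 8, t = -2 − 1·15 = -17  (check: 733·8 + 344·(-17) = 16)
  q = 1: r = 13, s = -7 − 1·8 = -15, t = 15 − 1·(-17) = 32  (check: 733·(-15) + 344·32 = 13)
  q = 1: r = 3, s = 8 − 1·(-15) = 23, t = -17 − 1·32 = -49  (check: 733·23 + 344·(-49) = 3)
  q = 4: r = 1, s = -15 − 4·23 = -107, t = 32 − 4·(-49) = 228  (check: 733·(-107) + 344·228 = 1)
The row with r = 1 (the gcd) gives the Bezout coefficients s = -107, t = 228.
Result: 733 · (-107) + 344 · (228) = 1.

gcd(733, 344) = 1; s = -107, t = 228 (check: 733·(-107) + 344·228 = 1).


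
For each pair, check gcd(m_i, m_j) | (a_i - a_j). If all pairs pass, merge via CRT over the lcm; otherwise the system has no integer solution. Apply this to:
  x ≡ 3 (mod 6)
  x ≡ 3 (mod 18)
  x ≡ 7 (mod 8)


Moduli 6, 18, 8 are not pairwise coprime, so CRT works modulo lcm(m_i) when all pairwise compatibility conditions hold.
Pairwise compatibility: gcd(m_i, m_j) must divide a_i - a_j for every pair.
Merge one congruence at a time:
  Start: x ≡ 3 (mod 6).
  Combine with x ≡ 3 (mod 18): gcd(6, 18) = 6; 3 - 3 = 0, which IS divisible by 6, so compatible.
    Write x = 3 + 6·t and substitute into x ≡ 3 (mod 18): 6·t ≡ 3 − 3 = 0 (mod 18).
    Divide the congruence (and modulus) by g = 6: 1·t ≡ 0 (mod 3).
    So t ≡ 0 (mod 3).
    Then x = 3 + 6·0 = 3, valid modulo lcm(6, 18) = 18: x ≡ 3 (mod 18).
  Combine with x ≡ 7 (mod 8): gcd(18, 8) = 2; 7 - 3 = 4, which IS divisible by 2, so compatible.
    Write x = 3 + 18·t and substitute into x ≡ 7 (mod 8): 18·t ≡ 7 − 3 = 4 (mod 8).
    Divide the congruence (and modulus) by g = 2: 9·t ≡ 2 (mod 4).
    Reduce coefficients mod 4: 1·t ≡ 2 (mod 4).
    So t ≡ 2 (mod 4).
    Then x = 3 + 18·2 = 39, valid modulo lcm(18, 8) = 72: x ≡ 39 (mod 72).
Verify: 39 mod 6 = 3, 39 mod 18 = 3, 39 mod 8 = 7.

x ≡ 39 (mod 72).


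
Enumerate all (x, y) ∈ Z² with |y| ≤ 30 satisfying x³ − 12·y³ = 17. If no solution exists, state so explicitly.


The equation is x³ - 12y³ = 17. For fixed y, x³ = 12·y³ + 17, so a solution requires the RHS to be a perfect cube.
Strategy: iterate y from -30 to 30, compute RHS = 12·y³ + 17, and check whether it is a (positive or negative) perfect cube.
Check small values of y:
  y = 0: RHS = 17 is not a perfect cube.
  y = 1: RHS = 29 is not a perfect cube.
  y = -1: RHS = 5 is not a perfect cube.
  y = 2: RHS = 113 is not a perfect cube.
  y = -2: RHS = -79 is not a perfect cube.
  y = 3: RHS = 341 is not a perfect cube.
  y = -3: RHS = -307 is not a perfect cube.
Continuing the search up to |y| = 30 finds no solutions either.
No (x, y) in the scanned range satisfies the equation.

No integer solutions with |y| ≤ 30.


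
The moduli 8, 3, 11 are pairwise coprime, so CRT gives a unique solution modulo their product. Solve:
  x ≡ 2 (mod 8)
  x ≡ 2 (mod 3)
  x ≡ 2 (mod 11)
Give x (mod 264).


Moduli 8, 3, 11 are pairwise coprime; by CRT there is a unique solution modulo M = 8 · 3 · 11 = 264.
Solve pairwise, accumulating the modulus:
  Start with x ≡ 2 (mod 8).
  Combine with x ≡ 2 (mod 3): since gcd(8, 3) = 1, we get a unique residue mod 24.
    Write x = 2 + 8·t and substitute into x ≡ 2 (mod 3): 8·t ≡ 2 − 2 = 0 (mod 3).
    Reduce coefficients mod 3: 2·t ≡ 0 (mod 3).
    The inverse of 2 mod 3 is 2 (since 2·2 = 4 = 1·3 + 1), so t ≡ 2·0 = 0 ≡ 0 (mod 3).
    Then x = 2 + 8·0 = 2, valid modulo lcm(8, 3) = 24: x ≡ 2 (mod 24).
  Combine with x ≡ 2 (mod 11): since gcd(24, 11) = 1, we get a unique residue mod 264.
    Write x = 2 + 24·t and substitute into x ≡ 2 (mod 11): 24·t ≡ 2 − 2 = 0 (mod 11).
    Reduce coefficients mod 11: 2·t ≡ 0 (mod 11).
    The inverse of 2 mod 11 is 6 (since 2·6 = 12 = 1·11 + 1), so t ≡ 6·0 = 0 ≡ 0 (mod 11).
    Then x = 2 + 24·0 = 2, valid modulo lcm(24, 11) = 264: x ≡ 2 (mod 264).
Verify: 2 mod 8 = 2 ✓, 2 mod 3 = 2 ✓, 2 mod 11 = 2 ✓.

x ≡ 2 (mod 264).


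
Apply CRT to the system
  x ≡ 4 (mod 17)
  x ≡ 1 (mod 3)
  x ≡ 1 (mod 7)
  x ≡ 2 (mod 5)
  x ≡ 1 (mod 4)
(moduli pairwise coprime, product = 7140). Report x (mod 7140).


Product of moduli M = 17 · 3 · 7 · 5 · 4 = 7140.
Merge one congruence at a time:
  Start: x ≡ 4 (mod 17).
  Combine with x ≡ 1 (mod 3); new modulus lcm = 51.
    Write x = 4 + 17·t and substitute into x ≡ 1 (mod 3): 17·t ≡ 1 − 4 = -3 (mod 3).
    Reduce coefficients mod 3: 2·t ≡ 0 (mod 3).
    The inverse of 2 mod 3 is 2 (since 2·2 = 4 = 1·3 + 1), so t ≡ 2·0 = 0 ≡ 0 (mod 3).
    Then x = 4 + 17·0 = 4, valid modulo lcm(17, 3) = 51: x ≡ 4 (mod 51).
  Combine with x ≡ 1 (mod 7); new modulus lcm = 357.
    Write x = 4 + 51·t and substitute into x ≡ 1 (mod 7): 51·t ≡ 1 − 4 = -3 (mod 7).
    Reduce coefficients mod 7: 2·t ≡ 4 (mod 7).
    The inverse of 2 mod 7 is 4 (since 2·4 = 8 = 1·7 + 1), so t ≡ 4·4 = 16 ≡ 2 (mod 7).
    Then x = 4 + 51·2 = 106, valid modulo lcm(51, 7) = 357: x ≡ 106 (mod 357).
  Combine with x ≡ 2 (mod 5); new modulus lcm = 1785.
    Write x = 106 + 357·t and substitute into x ≡ 2 (mod 5): 357·t ≡ 2 − 106 = -104 (mod 5).
    Reduce coefficients mod 5: 2·t ≡ 1 (mod 5).
    The inverse of 2 mod 5 is 3 (since 2·3 = 6 = 1·5 + 1), so t ≡ 3·1 = 3 ≡ 3 (mod 5).
    Then x = 106 + 357·3 = 1177, valid modulo lcm(357, 5) = 1785: x ≡ 1177 (mod 1785).
  Combine with x ≡ 1 (mod 4); new modulus lcm = 7140.
    Write x = 1177 + 1785·t and substitute into x ≡ 1 (mod 4): 1785·t ≡ 1 − 1177 = -1176 (mod 4).
    Reduce coefficients mod 4: 1·t ≡ 0 (mod 4).
    So t ≡ 0 (mod 4).
    Then x = 1177 + 1785·0 = 1177, valid modulo lcm(1785, 4) = 7140: x ≡ 1177 (mod 7140).
Verify against each original: 1177 mod 17 = 4, 1177 mod 3 = 1, 1177 mod 7 = 1, 1177 mod 5 = 2, 1177 mod 4 = 1.

x ≡ 1177 (mod 7140).


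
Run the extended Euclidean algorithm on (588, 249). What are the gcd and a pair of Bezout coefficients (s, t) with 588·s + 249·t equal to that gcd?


Euclidean algorithm on (588, 249) — divide until remainder is 0:
  588 = 2 · 249 + 90
  249 = 2 · 90 + 69
  90 = 1 · 69 + 21
  69 = 3 · 21 + 6
  21 = 3 · 6 + 3
  6 = 2 · 3 + 0
gcd(588, 249) = 3.
Track Bezout coefficients alongside the remainders: start with r₀ = 588 = a·1 + b·0 (s = 1, t = 0) and r₁ = 249 = a·0 + b·1 (s = 0, t = 1); each new remainder r_{k+1} = r_{k-1} − q_k·r_k inherits s_{k+1} = s_{k-1} − q_k·s_k, t_{k+1} = t_{k-1} − q_k·t_k, so r_k = a·s_k + b·t_k at every step:
  q = 2: r = 90, s = 1 − 2·0 = 1, t = 0 − 2·1 = -2  (check: 588·1 + 249·(-2) = 90)
  q = 2: r = 69, s = 0 − 2·1 = -2, t = 1 − 2·(-2) = 5  (check: 588·(-2) + 249·5 = 69)
  q = 1: r = 21, s = 1 − 1·(-2) = 3, t = -2 − 1·5 = -7  (check: 588·3 + 249·(-7) = 21)
  q = 3: r = 6, s = -2 − 3·3 = -11, t = 5 − 3·(-7) = 26  (check: 588·(-11) + 249·26 = 6)
  q = 3: r = 3, s = 3 − 3·(-11) = 36, t = -7 − 3·26 = -85  (check: 588·36 + 249·(-85) = 3)
The row with r = 3 (the gcd) gives the Bezout coefficients s = 36, t = -85.
Result: 588 · (36) + 249 · (-85) = 3.

gcd(588, 249) = 3; s = 36, t = -85 (check: 588·36 + 249·(-85) = 3).


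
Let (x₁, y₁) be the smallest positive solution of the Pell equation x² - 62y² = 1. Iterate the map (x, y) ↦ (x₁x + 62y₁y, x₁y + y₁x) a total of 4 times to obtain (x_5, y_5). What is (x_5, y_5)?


Step 1: Find the fundamental solution (x₁, y₁) of x² - 62y² = 1.
  Expand √62 as a continued fraction. a₀ = ⌊√62⌋ = 7; iterate m_{k+1} = d_k·a_k − m_k, d_{k+1} = (62 − m_{k+1}²)/d_k, a_{k+1} = ⌊(a₀ + m_{k+1})/d_{k+1}⌋ (starting m₀ = 0, d₀ = 1), with convergents p_k = a_k·p_{k-1} + p_{k-2}, q_k = a_k·q_{k-1} + q_{k-2} (p₋₁ = 1, q₋₁ = 0):
  k = 0: a₀ = 7; p₀/q₀ = 7/1; p₀² − 62·q₀² = 49 − 62 = -13.
  k = 1: m = 7, d = 13, a = ⌊(7 + 7)/13⌋ = 1; p/q = (1·7 + 1)/(1·1 + 0) = 8/1; p² − 62·q² = 64 − 62 = 2.
  k = 2: m = 6, d = 2, a = ⌊(7 + 6)/2⌋ = 6; p/q = (6·8 + 7)/(6·1 + 1) = 55/7; p² − 62·q² = 3025 − 3038 = -13.
  k = 3: m = 6, d = 13, a = ⌊(7 + 6)/13⌋ = 1; p/q = (1·55 + 8)/(1·7 + 1) = 63/8; p² − 62·q² = 3969 − 3968 = 1.
  The first convergent with p² − 62·q² = 1 gives the fundamental solution (x₁, y₁) = (63, 8).
Step 2: Apply the recurrence (x_{n+1}, y_{n+1}) = (x₁x_n + 62y₁y_n, x₁y_n + y₁x_n) repeatedly.
  From (x_1, y_1) = (63, 8): x_2 = 63·63 + 62·8·8 = 7937; y_2 = 63·8 + 8·63 = 1008.
  From (x_2, y_2) = (7937, 1008): x_3 = 63·7937 + 62·8·1008 = 999999; y_3 = 63·1008 + 8·7937 = 127000.
  From (x_3, y_3) = (999999, 127000): x_4 = 63·999999 + 62·8·127000 = 125991937; y_4 = 63·127000 + 8·999999 = 16000992.
  From (x_4, y_4) = (125991937, 16000992): x_5 = 63·125991937 + 62·8·16000992 = 15873984063; y_5 = 63·16000992 + 8·125991937 = 2015997992.
Step 3: Verify x_5² - 62·y_5² = 251983370032377987969 - 251983370032377987968 = 1 (should be 1). ✓

(x_1, y_1) = (63, 8); (x_5, y_5) = (15873984063, 2015997992).


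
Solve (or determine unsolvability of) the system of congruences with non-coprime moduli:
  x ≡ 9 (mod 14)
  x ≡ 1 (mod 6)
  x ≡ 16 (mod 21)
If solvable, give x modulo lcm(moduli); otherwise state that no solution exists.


Moduli 14, 6, 21 are not pairwise coprime, so CRT works modulo lcm(m_i) when all pairwise compatibility conditions hold.
Pairwise compatibility: gcd(m_i, m_j) must divide a_i - a_j for every pair.
Merge one congruence at a time:
  Start: x ≡ 9 (mod 14).
  Combine with x ≡ 1 (mod 6): gcd(14, 6) = 2; 1 - 9 = -8, which IS divisible by 2, so compatible.
    Write x = 9 + 14·t and substitute into x ≡ 1 (mod 6): 14·t ≡ 1 − 9 = -8 (mod 6).
    Divide the congruence (and modulus) by g = 2: 7·t ≡ -4 (mod 3).
    Reduce coefficients mod 3: 1·t ≡ 2 (mod 3).
    So t ≡ 2 (mod 3).
    Then x = 9 + 14·2 = 37, valid modulo lcm(14, 6) = 42: x ≡ 37 (mod 42).
  Combine with x ≡ 16 (mod 21): gcd(42, 21) = 21; 16 - 37 = -21, which IS divisible by 21, so compatible.
    Write x = 37 + 42·t and substitute into x ≡ 16 (mod 21): 42·t ≡ 16 − 37 = -21 (mod 21).
    Divide the congruence (and modulus) by g = 21: 2·t ≡ -1 (mod 1).
    Modulo 1 every t works; take t = 0.
    Then x = 37 + 42·0 = 37, valid modulo lcm(42, 21) = 42: x ≡ 37 (mod 42).
Verify: 37 mod 14 = 9, 37 mod 6 = 1, 37 mod 21 = 16.

x ≡ 37 (mod 42).


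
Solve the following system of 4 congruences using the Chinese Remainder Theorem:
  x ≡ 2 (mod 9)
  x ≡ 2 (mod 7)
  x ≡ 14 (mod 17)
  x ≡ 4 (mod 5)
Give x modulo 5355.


Product of moduli M = 9 · 7 · 17 · 5 = 5355.
Merge one congruence at a time:
  Start: x ≡ 2 (mod 9).
  Combine with x ≡ 2 (mod 7); new modulus lcm = 63.
    Write x = 2 + 9·t and substitute into x ≡ 2 (mod 7): 9·t ≡ 2 − 2 = 0 (mod 7).
    Reduce coefficients mod 7: 2·t ≡ 0 (mod 7).
    The inverse of 2 mod 7 is 4 (since 2·4 = 8 = 1·7 + 1), so t ≡ 4·0 = 0 ≡ 0 (mod 7).
    Then x = 2 + 9·0 = 2, valid modulo lcm(9, 7) = 63: x ≡ 2 (mod 63).
  Combine with x ≡ 14 (mod 17); new modulus lcm = 1071.
    Write x = 2 + 63·t and substitute into x ≡ 14 (mod 17): 63·t ≡ 14 − 2 = 12 (mod 17).
    Reduce coefficients mod 17: 12·t ≡ 12 (mod 17).
    The inverse of 12 mod 17 is 10 (since 12·10 = 120 = 7·17 + 1), so t ≡ 10·12 = 120 ≡ 1 (mod 17).
    Then x = 2 + 63·1 = 65, valid modulo lcm(63, 17) = 1071: x ≡ 65 (mod 1071).
  Combine with x ≡ 4 (mod 5); new modulus lcm = 5355.
    Write x = 65 + 1071·t and substitute into x ≡ 4 (mod 5): 1071·t ≡ 4 − 65 = -61 (mod 5).
    Reduce coefficients mod 5: 1·t ≡ 4 (mod 5).
    So t ≡ 4 (mod 5).
    Then x = 65 + 1071·4 = 4349, valid modulo lcm(1071, 5) = 5355: x ≡ 4349 (mod 5355).
Verify against each original: 4349 mod 9 = 2, 4349 mod 7 = 2, 4349 mod 17 = 14, 4349 mod 5 = 4.

x ≡ 4349 (mod 5355).


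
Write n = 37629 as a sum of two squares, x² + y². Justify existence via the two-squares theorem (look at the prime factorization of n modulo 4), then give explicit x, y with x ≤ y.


Step 1: Factor n = 37629 = 3^2 · 37 · 113.
Step 2: Check the mod-4 condition on each prime factor: 3 ≡ 3 (mod 4), exponent 2 (must be even); 37 ≡ 1 (mod 4), exponent 1; 113 ≡ 1 (mod 4), exponent 1.
All primes ≡ 3 (mod 4) appear to even exponent (or don't appear), so by the two-squares theorem n IS expressible as a sum of two squares.
Step 3: Build a representation. Group n = k² · m with k = 3 and m = 37 · 113 = 4181 (a product of primes ≡ 1 (mod 4)); a representation of m scales to one of n via (k·x)² + (k·y)² = k²(x² + y²). Each prime p ≡ 1 (mod 4) is itself a sum of two squares; find a² by testing p − a² for a perfect square:
  37: 37 − 1² = 36 = 6² ⇒ 37 = 1² + 6².
  113: 113 − 1² = 112, 113 − 2² = 109, 113 − 3² = 104, 113 − 4² = 97, 113 − 5² = 88, 113 − 6² = 77, 113 − 7² = 64 = 8² ⇒ 113 = 7² + 8².
  Combine using the Brahmagupta–Fibonacci identity (a² + b²)(c² + d²) = (ac − bd)² + (ad + bc)² = (ac + bd)² + (ad − bc)²:
  37 · 113 = 4181: from (1² + 6²)(7² + 8²), take (1·7 − 6·8, 1·8 + 6·7) = (7 − 48, 8 + 42) = (-41, 50); dropping signs (only squares matter) gives (41, 50); check 41² + 50² = 1681 + 2500 = 4181 ✓.
  Scale by k = 3: (3·41, 3·50) = (123, 150).
Step 4: Order so x ≤ y and verify: 123² + 150² = 15129 + 22500 = 37629 = n. ✓

n = 37629 = 123² + 150² (one valid representation with x ≤ y).
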